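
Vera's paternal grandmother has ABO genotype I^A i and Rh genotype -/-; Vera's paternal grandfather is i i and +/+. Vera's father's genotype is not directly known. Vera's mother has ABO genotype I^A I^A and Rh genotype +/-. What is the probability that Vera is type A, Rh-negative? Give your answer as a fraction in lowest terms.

1/4

Vera's father's ABO genotype from I^A i × i i: 1/2 I^A i, 1/2 i i.
Crossing each possibility with the mother I^A I^A and summing P(type A): 1/2·1 + 1/2·1 = 1.
Similarly for Rh via the father's Rh distribution: P(Rh-) = 1/4.
Independent loci: 1 × 1/4 = 1/4.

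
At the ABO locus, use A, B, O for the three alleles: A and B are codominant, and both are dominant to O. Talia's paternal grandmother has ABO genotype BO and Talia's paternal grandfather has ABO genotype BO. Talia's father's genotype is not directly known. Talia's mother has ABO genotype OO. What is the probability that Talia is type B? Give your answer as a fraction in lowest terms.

1/2

Talia's father's ABO genotype from BO × BO: 1/4 BB, 1/2 BO, 1/4 OO.
Crossing each possibility with the mother OO and summing P(type B): 1/4·1 + 1/2·1/2 + 1/4·0 = 1/2.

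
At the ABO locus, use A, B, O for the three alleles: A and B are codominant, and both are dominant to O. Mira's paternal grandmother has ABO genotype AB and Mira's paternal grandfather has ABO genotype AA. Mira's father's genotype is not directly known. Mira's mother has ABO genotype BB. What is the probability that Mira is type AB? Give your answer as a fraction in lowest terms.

Mira's father's ABO genotype from AB × AA: 1/2 AA, 1/2 AB.
Crossing each possibility with the mother BB and summing P(type AB): 1/2·1 + 1/2·1/2 = 3/4.

3/4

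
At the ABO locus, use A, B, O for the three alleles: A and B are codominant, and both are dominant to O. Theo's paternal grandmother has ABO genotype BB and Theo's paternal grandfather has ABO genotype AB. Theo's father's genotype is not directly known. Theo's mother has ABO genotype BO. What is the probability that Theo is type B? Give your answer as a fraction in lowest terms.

Theo's father's ABO genotype from BB × AB: 1/2 AB, 1/2 BB.
Crossing each possibility with the mother BO and summing P(type B): 1/2·1/2 + 1/2·1 = 3/4.

3/4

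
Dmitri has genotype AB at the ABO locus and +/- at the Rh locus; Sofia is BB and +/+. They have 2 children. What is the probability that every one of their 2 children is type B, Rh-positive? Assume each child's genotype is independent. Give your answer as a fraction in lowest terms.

ABO cross AB × BB → 1/2 B, 1/2 AB.
Rh cross +/- × +/+ → 1 Rh+; so P(type B, Rh-positive) = 1/2 × 1 = 1/2 per child.
All 2 independent: (1/2)^2 = 1/4.

1/4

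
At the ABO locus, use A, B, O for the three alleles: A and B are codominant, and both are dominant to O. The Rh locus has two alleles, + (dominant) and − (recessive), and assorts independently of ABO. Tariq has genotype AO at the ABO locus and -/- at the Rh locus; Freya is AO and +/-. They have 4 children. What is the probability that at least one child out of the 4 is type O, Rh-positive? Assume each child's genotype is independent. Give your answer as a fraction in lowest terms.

1695/4096

ABO cross AO × AO → 1/4 O, 3/4 A.
Rh cross -/- × +/- → 1/2 Rh+, 1/2 Rh-; so P(type O, Rh-positive) = 1/4 × 1/2 = 1/8 per child.
P(none) = (7/8)^4 = 2401/4096; P(at least one) = 1 − 2401/4096 = 1695/4096.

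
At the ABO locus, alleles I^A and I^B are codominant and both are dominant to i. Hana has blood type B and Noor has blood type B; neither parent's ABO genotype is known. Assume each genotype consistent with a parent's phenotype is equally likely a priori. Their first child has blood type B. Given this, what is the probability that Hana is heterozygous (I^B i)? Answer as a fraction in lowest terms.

7/15

Possible genotypes: Hana ∈ {I^B I^B, I^B i}; Noor ∈ {I^B I^B, I^B i}.
Weight each parental genotype pair by prior × P(type-B child):
  I^B I^B × I^B I^B: posterior weight 4/15.
  I^B I^B × I^B i: posterior weight 4/15.
  I^B i × I^B I^B: posterior weight 4/15.
  I^B i × I^B i: posterior weight 1/5.
Sum the posterior weight over pairs where Hana is I^B i: 7/15.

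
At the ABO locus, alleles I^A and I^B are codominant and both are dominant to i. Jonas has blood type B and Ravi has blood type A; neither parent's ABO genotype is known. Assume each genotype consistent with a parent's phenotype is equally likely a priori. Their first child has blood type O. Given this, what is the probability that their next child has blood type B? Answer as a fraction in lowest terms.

1/4

Possible genotypes: Jonas ∈ {I^B I^B, I^B i}; Ravi ∈ {I^A I^A, I^A i}.
Weight each parental genotype pair by prior × P(type-O child):
  I^B i × I^A i: posterior weight 1; P(next child type B) = 1/4.
Weighted sum = 1/4.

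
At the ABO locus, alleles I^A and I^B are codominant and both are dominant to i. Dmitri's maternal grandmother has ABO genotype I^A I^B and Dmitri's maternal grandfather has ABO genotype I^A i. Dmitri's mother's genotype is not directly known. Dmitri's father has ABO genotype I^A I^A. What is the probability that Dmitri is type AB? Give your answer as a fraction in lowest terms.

Dmitri's mother's ABO genotype from I^A I^B × I^A i: 1/4 I^A I^A, 1/4 I^A I^B, 1/4 I^A i, 1/4 I^B i.
Crossing each possibility with the father I^A I^A and summing P(type AB): 1/4·0 + 1/4·1/2 + 1/4·0 + 1/4·1/2 = 1/4.

1/4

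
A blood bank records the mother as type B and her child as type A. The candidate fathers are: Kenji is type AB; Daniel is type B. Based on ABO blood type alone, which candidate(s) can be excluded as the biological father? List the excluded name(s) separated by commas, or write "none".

A candidate is excluded only if no genotype consistent with his phenotype could produce a type A child with a type B mother.
Daniel (type B): no genotype consistent with that phenotype can produce a type-A child with a type-B mother.

Daniel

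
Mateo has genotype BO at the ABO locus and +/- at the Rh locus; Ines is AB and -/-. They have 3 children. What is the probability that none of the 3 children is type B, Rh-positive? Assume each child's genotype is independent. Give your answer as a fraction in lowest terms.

27/64

ABO cross BO × AB → 1/4 A, 1/2 B, 1/4 AB.
Rh cross +/- × -/- → 1/2 Rh+, 1/2 Rh-; so P(type B, Rh-positive) = 1/2 × 1/2 = 1/4 per child.
P(not type B, Rh-positive) = 3/4 for one child; (3/4)^3 = 27/64.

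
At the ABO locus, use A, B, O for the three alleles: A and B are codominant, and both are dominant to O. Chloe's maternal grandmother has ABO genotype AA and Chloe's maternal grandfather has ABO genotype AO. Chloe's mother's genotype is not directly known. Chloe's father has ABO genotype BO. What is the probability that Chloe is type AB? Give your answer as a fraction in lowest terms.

3/8

Chloe's mother's ABO genotype from AA × AO: 1/2 AA, 1/2 AO.
Crossing each possibility with the father BO and summing P(type AB): 1/2·1/2 + 1/2·1/4 = 3/8.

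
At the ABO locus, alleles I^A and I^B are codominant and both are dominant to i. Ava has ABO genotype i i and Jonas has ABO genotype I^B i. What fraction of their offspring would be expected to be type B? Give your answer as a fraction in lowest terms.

ABO cross i i × I^B i → offspring phenotypes: 1/2 O, 1/2 B.
So P(type B) = 1/2.

1/2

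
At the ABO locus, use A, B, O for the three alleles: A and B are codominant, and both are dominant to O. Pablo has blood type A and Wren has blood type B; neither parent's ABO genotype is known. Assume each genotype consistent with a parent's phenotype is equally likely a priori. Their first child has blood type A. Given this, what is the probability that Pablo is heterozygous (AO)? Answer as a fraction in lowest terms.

Possible genotypes: Pablo ∈ {AA, AO}; Wren ∈ {BB, BO}.
Weight each parental genotype pair by prior × P(type-A child):
  AA × BO: posterior weight 2/3.
  AO × BO: posterior weight 1/3.
Sum the posterior weight over pairs where Pablo is AO: 1/3.

1/3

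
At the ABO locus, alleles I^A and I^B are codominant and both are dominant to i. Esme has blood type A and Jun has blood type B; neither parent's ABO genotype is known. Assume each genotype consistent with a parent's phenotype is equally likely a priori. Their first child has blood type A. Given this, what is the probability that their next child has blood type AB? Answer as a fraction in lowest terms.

5/12

Possible genotypes: Esme ∈ {I^A I^A, I^A i}; Jun ∈ {I^B I^B, I^B i}.
Weight each parental genotype pair by prior × P(type-A child):
  I^A I^A × I^B i: posterior weight 2/3; P(next child type AB) = 1/2.
  I^A i × I^B i: posterior weight 1/3; P(next child type AB) = 1/4.
Weighted sum = 5/12.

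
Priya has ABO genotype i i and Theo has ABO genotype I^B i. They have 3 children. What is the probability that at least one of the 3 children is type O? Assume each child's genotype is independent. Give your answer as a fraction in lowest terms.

ABO cross i i × I^B i → 1/2 O, 1/2 B.
So P(type O) = 1/2 per child.
P(none) = (1/2)^3 = 1/8; P(at least one) = 1 − 1/8 = 7/8.

7/8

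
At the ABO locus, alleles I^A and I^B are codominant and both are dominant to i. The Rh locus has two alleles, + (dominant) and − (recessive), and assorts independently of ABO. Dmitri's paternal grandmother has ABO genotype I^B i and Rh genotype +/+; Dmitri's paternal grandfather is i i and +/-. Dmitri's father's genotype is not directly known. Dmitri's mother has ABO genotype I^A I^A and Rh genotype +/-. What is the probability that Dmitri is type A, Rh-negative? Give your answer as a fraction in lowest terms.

Dmitri's father's ABO genotype from I^B i × i i: 1/2 I^B i, 1/2 i i.
Crossing each possibility with the mother I^A I^A and summing P(type A): 1/2·1/2 + 1/2·1 = 3/4.
Similarly for Rh via the father's Rh distribution: P(Rh-) = 1/8.
Independent loci: 3/4 × 1/8 = 3/32.

3/32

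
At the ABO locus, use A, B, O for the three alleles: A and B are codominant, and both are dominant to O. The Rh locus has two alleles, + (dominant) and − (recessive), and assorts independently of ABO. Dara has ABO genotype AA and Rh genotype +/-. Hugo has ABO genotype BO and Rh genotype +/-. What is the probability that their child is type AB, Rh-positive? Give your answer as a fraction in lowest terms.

ABO cross AA × BO → offspring phenotypes: 1/2 A, 1/2 AB.
Rh cross +/- × +/- → 3/4 Rh+, 1/4 Rh-.
Independent loci: P(type AB, Rh-positive) = 1/2 × 3/4 = 3/8.

3/8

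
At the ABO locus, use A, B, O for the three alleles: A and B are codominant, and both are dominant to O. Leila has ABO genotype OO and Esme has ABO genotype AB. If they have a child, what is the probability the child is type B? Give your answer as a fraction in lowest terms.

1/2

ABO cross OO × AB → offspring phenotypes: 1/2 A, 1/2 B.
So P(type B) = 1/2.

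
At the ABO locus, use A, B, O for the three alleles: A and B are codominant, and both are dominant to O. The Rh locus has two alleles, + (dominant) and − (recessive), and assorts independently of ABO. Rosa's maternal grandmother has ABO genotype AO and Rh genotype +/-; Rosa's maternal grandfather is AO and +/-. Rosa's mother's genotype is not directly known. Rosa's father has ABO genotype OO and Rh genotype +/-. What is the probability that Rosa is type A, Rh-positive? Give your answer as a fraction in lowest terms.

Rosa's mother's ABO genotype from AO × AO: 1/4 AA, 1/2 AO, 1/4 OO.
Crossing each possibility with the father OO and summing P(type A): 1/4·1 + 1/2·1/2 + 1/4·0 = 1/2.
Similarly for Rh via the mother's Rh distribution: P(Rh+) = 3/4.
Independent loci: 1/2 × 3/4 = 3/8.

3/8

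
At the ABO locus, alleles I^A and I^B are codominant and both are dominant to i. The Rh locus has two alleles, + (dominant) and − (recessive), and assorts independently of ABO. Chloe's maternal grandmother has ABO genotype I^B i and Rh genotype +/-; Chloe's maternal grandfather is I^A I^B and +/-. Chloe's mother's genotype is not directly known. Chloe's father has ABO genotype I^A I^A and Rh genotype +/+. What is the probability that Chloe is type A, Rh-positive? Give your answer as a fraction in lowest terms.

1/2

Chloe's mother's ABO genotype from I^B i × I^A I^B: 1/4 I^A I^B, 1/4 I^A i, 1/4 I^B I^B, 1/4 I^B i.
Crossing each possibility with the father I^A I^A and summing P(type A): 1/4·1/2 + 1/4·1 + 1/4·0 + 1/4·1/2 = 1/2.
Similarly for Rh via the mother's Rh distribution: P(Rh+) = 1.
Independent loci: 1/2 × 1 = 1/2.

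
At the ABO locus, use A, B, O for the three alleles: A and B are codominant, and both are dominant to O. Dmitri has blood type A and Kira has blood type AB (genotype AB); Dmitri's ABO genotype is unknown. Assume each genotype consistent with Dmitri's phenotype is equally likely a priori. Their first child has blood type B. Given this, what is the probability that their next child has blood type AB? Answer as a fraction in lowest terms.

Possible genotypes: Dmitri ∈ {AA, AO}; Kira ∈ {AB}.
Weight each parental genotype pair by prior × P(type-B child):
  AO × AB: posterior weight 1; P(next child type AB) = 1/4.
Weighted sum = 1/4.

1/4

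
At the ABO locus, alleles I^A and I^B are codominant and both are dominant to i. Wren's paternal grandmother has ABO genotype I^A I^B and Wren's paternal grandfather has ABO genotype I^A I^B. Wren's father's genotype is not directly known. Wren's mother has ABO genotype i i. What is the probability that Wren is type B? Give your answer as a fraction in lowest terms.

Wren's father's ABO genotype from I^A I^B × I^A I^B: 1/4 I^A I^A, 1/2 I^A I^B, 1/4 I^B I^B.
Crossing each possibility with the mother i i and summing P(type B): 1/4·0 + 1/2·1/2 + 1/4·1 = 1/2.

1/2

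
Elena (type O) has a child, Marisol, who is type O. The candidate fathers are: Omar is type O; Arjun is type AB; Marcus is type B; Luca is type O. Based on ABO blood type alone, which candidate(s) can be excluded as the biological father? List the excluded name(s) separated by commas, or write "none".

Arjun

A candidate is excluded only if no genotype consistent with his phenotype could produce a type O child with a type O mother.
Arjun (type AB): no genotype consistent with that phenotype can produce a type-O child with a type-O mother.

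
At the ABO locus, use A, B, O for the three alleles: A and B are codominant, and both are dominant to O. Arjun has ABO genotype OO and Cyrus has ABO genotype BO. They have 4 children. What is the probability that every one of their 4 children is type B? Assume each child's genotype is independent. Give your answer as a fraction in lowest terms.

ABO cross OO × BO → 1/2 O, 1/2 B.
So P(type B) = 1/2 per child.
All 4 independent: (1/2)^4 = 1/16.

1/16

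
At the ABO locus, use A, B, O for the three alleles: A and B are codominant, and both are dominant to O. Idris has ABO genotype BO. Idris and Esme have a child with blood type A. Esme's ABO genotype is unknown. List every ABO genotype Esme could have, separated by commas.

For each candidate genotype of Esme, check whether crossing it with BO can produce every observed child phenotype.
  AA → possible child types {A, AB} ✓
  AB → possible child types {A, B, AB} ✓
  AO → possible child types {O, A, B, AB} ✓
  BB → possible child types {B} ✗
  BO → possible child types {O, B} ✗
  OO → possible child types {O, B} ✗

AA, AB, AO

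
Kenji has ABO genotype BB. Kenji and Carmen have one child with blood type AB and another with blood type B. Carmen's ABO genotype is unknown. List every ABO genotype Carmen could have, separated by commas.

For each candidate genotype of Carmen, check whether crossing it with BB can produce every observed child phenotype.
  AA → possible child types {AB} ✗
  AB → possible child types {B, AB} ✓
  AO → possible child types {B, AB} ✓
  BB → possible child types {B} ✗
  BO → possible child types {B} ✗
  OO → possible child types {B} ✗

AB, AO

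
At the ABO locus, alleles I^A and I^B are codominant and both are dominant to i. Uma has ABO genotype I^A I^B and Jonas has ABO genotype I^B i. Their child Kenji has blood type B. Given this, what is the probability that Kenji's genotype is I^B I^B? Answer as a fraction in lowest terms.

Cross I^A I^B × I^B i → 1/4 I^A I^B, 1/4 I^A i, 1/4 I^B I^B, 1/4 I^B i.
Type-B genotypes among offspring: I^B I^B (1/4), I^B i (1/4); total 1/2.
P(I^B I^B | type B) = (1/4) / (1/2) = 1/2.

1/2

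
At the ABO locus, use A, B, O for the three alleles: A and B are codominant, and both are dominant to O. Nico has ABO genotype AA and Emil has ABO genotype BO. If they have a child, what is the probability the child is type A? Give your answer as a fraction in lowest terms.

ABO cross AA × BO → offspring phenotypes: 1/2 A, 1/2 AB.
So P(type A) = 1/2.

1/2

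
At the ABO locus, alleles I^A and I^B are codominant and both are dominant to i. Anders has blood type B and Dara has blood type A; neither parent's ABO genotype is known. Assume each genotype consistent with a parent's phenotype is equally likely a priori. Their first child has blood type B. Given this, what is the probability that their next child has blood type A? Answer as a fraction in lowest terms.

1/12

Possible genotypes: Anders ∈ {I^B I^B, I^B i}; Dara ∈ {I^A I^A, I^A i}.
Weight each parental genotype pair by prior × P(type-B child):
  I^B I^B × I^A i: posterior weight 2/3; P(next child type A) = 0.
  I^B i × I^A i: posterior weight 1/3; P(next child type A) = 1/4.
Weighted sum = 1/12.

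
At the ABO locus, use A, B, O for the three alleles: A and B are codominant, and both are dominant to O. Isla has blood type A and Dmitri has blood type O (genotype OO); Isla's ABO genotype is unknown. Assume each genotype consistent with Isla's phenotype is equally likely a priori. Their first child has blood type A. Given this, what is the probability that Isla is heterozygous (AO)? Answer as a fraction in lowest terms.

Possible genotypes: Isla ∈ {AA, AO}; Dmitri ∈ {OO}.
Weight each parental genotype pair by prior × P(type-A child):
  AA × OO: posterior weight 2/3.
  AO × OO: posterior weight 1/3.
Sum the posterior weight over pairs where Isla is AO: 1/3.

1/3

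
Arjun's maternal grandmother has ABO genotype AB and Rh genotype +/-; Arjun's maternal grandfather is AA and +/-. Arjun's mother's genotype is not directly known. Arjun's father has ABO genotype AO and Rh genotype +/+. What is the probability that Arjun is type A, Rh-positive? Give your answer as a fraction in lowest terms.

3/4

Arjun's mother's ABO genotype from AB × AA: 1/2 AA, 1/2 AB.
Crossing each possibility with the father AO and summing P(type A): 1/2·1 + 1/2·1/2 = 3/4.
Similarly for Rh via the mother's Rh distribution: P(Rh+) = 1.
Independent loci: 3/4 × 1 = 3/4.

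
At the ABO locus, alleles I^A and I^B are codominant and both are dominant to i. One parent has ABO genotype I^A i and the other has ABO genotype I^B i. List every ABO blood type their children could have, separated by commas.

O, A, B, AB

Gametes from I^A i × I^B i give offspring ABO genotypes I^A I^B, I^A i, I^B i, i i, i.e. phenotypes O, A, B, AB.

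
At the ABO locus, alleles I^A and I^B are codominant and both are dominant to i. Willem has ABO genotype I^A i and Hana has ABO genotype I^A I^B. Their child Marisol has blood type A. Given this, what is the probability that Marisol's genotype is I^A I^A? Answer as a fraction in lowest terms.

1/2

Cross I^A i × I^A I^B → 1/4 I^A I^A, 1/4 I^A I^B, 1/4 I^A i, 1/4 I^B i.
Type-A genotypes among offspring: I^A I^A (1/4), I^A i (1/4); total 1/2.
P(I^A I^A | type A) = (1/4) / (1/2) = 1/2.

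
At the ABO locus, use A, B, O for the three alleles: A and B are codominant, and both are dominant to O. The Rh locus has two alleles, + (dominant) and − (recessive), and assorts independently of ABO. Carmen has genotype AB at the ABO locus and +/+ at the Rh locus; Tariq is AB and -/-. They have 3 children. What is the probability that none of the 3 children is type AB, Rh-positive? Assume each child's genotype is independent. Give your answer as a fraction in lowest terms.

ABO cross AB × AB → 1/4 A, 1/4 B, 1/2 AB.
Rh cross +/+ × -/- → 1 Rh+; so P(type AB, Rh-positive) = 1/2 × 1 = 1/2 per child.
P(not type AB, Rh-positive) = 1/2 for one child; (1/2)^3 = 1/8.

1/8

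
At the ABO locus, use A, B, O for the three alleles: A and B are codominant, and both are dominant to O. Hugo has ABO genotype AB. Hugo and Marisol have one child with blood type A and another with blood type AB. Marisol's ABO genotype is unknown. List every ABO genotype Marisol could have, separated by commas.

For each candidate genotype of Marisol, check whether crossing it with AB can produce every observed child phenotype.
  AA → possible child types {A, AB} ✓
  AB → possible child types {A, B, AB} ✓
  AO → possible child types {A, B, AB} ✓
  BB → possible child types {B, AB} ✗
  BO → possible child types {A, B, AB} ✓
  OO → possible child types {A, B} ✗

AA, AB, AO, BO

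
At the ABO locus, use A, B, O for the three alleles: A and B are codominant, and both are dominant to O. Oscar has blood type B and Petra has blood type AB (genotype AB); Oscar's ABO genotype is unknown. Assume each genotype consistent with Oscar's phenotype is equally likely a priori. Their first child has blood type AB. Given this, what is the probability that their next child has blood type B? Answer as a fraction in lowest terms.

1/2

Possible genotypes: Oscar ∈ {BB, BO}; Petra ∈ {AB}.
Weight each parental genotype pair by prior × P(type-AB child):
  BB × AB: posterior weight 2/3; P(next child type B) = 1/2.
  BO × AB: posterior weight 1/3; P(next child type B) = 1/2.
Weighted sum = 1/2.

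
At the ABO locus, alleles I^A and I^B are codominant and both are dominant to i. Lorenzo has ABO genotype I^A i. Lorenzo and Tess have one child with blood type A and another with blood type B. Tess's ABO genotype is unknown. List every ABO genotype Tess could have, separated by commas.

For each candidate genotype of Tess, check whether crossing it with I^A i can produce every observed child phenotype.
  I^A I^A → possible child types {A} ✗
  I^A I^B → possible child types {A, B, AB} ✓
  I^A i → possible child types {O, A} ✗
  I^B I^B → possible child types {B, AB} ✗
  I^B i → possible child types {O, A, B, AB} ✓
  i i → possible child types {O, A} ✗

I^A I^B, I^B i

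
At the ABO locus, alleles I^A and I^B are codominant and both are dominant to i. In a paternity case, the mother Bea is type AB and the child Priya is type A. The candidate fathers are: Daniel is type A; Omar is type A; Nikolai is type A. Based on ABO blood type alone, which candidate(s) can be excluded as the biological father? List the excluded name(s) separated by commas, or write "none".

none

A candidate is excluded only if no genotype consistent with his phenotype could produce a type A child with a type AB mother.
Every candidate has at least one consistent genotype combination, so none can be excluded.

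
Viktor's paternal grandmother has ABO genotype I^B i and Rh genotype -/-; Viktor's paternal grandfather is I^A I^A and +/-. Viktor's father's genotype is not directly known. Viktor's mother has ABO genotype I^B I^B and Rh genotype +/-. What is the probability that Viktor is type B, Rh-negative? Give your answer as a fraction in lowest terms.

Viktor's father's ABO genotype from I^B i × I^A I^A: 1/2 I^A I^B, 1/2 I^A i.
Crossing each possibility with the mother I^B I^B and summing P(type B): 1/2·1/2 + 1/2·1/2 = 1/2.
Similarly for Rh via the father's Rh distribution: P(Rh-) = 3/8.
Independent loci: 1/2 × 3/8 = 3/16.

3/16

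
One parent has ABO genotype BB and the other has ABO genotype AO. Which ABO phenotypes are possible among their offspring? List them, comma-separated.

B, AB

Gametes from BB × AO give offspring ABO genotypes AB, BO, i.e. phenotypes B, AB.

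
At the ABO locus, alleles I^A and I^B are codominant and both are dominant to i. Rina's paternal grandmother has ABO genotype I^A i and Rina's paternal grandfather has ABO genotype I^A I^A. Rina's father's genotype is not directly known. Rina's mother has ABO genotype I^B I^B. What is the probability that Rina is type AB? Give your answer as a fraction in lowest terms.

3/4

Rina's father's ABO genotype from I^A i × I^A I^A: 1/2 I^A I^A, 1/2 I^A i.
Crossing each possibility with the mother I^B I^B and summing P(type AB): 1/2·1 + 1/2·1/2 = 3/4.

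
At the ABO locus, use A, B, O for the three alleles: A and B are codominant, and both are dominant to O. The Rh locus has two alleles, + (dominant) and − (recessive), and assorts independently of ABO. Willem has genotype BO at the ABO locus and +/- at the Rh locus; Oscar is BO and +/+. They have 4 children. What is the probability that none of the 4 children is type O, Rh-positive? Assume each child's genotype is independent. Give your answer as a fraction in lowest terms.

81/256

ABO cross BO × BO → 1/4 O, 3/4 B.
Rh cross +/- × +/+ → 1 Rh+; so P(type O, Rh-positive) = 1/4 × 1 = 1/4 per child.
P(not type O, Rh-positive) = 3/4 for one child; (3/4)^4 = 81/256.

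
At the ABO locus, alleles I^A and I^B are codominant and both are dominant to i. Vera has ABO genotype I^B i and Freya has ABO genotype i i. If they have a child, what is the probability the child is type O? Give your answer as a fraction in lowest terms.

1/2

ABO cross I^B i × i i → offspring phenotypes: 1/2 O, 1/2 B.
So P(type O) = 1/2.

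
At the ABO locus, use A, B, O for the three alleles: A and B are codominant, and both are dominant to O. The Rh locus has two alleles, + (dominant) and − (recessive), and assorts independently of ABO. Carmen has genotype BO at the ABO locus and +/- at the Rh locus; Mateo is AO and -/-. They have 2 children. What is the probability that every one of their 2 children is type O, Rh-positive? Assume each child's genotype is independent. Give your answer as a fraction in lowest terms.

1/64

ABO cross BO × AO → 1/4 O, 1/4 A, 1/4 B, 1/4 AB.
Rh cross +/- × -/- → 1/2 Rh+, 1/2 Rh-; so P(type O, Rh-positive) = 1/4 × 1/2 = 1/8 per child.
All 2 independent: (1/8)^2 = 1/64.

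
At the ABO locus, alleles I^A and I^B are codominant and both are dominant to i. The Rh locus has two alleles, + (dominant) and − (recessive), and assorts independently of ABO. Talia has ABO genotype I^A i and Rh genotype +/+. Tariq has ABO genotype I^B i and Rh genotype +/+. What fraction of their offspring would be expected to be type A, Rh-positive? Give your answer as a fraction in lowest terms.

ABO cross I^A i × I^B i → offspring phenotypes: 1/4 O, 1/4 A, 1/4 B, 1/4 AB.
Rh cross +/+ × +/+ → 1 Rh+.
Independent loci: P(type A, Rh-positive) = 1/4 × 1 = 1/4.

1/4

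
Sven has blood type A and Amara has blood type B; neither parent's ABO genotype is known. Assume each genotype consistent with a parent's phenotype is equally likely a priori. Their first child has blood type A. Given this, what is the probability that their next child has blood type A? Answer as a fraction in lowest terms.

5/12

Possible genotypes: Sven ∈ {AA, AO}; Amara ∈ {BB, BO}.
Weight each parental genotype pair by prior × P(type-A child):
  AA × BO: posterior weight 2/3; P(next child type A) = 1/2.
  AO × BO: posterior weight 1/3; P(next child type A) = 1/4.
Weighted sum = 5/12.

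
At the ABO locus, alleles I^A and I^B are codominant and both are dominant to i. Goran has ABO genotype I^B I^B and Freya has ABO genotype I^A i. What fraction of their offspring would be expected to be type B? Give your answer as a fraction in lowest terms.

ABO cross I^B I^B × I^A i → offspring phenotypes: 1/2 B, 1/2 AB.
So P(type B) = 1/2.

1/2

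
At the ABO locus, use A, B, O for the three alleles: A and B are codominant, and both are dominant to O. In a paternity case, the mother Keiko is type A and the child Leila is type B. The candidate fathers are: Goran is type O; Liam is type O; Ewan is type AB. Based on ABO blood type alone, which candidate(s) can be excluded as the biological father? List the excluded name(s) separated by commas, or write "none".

A candidate is excluded only if no genotype consistent with his phenotype could produce a type B child with a type A mother.
Goran (type O): no genotype consistent with that phenotype can produce a type-B child with a type-A mother.
Liam (type O): no genotype consistent with that phenotype can produce a type-B child with a type-A mother.

Goran, Liam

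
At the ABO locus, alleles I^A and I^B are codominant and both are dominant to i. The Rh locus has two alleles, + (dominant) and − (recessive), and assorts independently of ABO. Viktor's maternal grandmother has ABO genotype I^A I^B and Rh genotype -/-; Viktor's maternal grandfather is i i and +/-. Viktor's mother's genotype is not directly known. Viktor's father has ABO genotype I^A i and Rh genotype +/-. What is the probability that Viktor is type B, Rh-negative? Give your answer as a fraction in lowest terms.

Viktor's mother's ABO genotype from I^A I^B × i i: 1/2 I^A i, 1/2 I^B i.
Crossing each possibility with the father I^A i and summing P(type B): 1/2·0 + 1/2·1/4 = 1/8.
Similarly for Rh via the mother's Rh distribution: P(Rh-) = 3/8.
Independent loci: 1/8 × 3/8 = 3/64.

3/64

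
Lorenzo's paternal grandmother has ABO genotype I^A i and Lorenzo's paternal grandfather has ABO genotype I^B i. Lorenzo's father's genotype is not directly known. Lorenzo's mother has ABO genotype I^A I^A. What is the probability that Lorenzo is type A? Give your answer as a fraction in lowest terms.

Lorenzo's father's ABO genotype from I^A i × I^B i: 1/4 I^A I^B, 1/4 I^A i, 1/4 I^B i, 1/4 i i.
Crossing each possibility with the mother I^A I^A and summing P(type A): 1/4·1/2 + 1/4·1 + 1/4·1/2 + 1/4·1 = 3/4.

3/4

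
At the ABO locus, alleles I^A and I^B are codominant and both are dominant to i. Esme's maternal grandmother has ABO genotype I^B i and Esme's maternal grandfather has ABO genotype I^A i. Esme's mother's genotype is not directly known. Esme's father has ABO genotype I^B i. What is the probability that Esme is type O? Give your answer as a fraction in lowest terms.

Esme's mother's ABO genotype from I^B i × I^A i: 1/4 I^A I^B, 1/4 I^A i, 1/4 I^B i, 1/4 i i.
Crossing each possibility with the father I^B i and summing P(type O): 1/4·0 + 1/4·1/4 + 1/4·1/4 + 1/4·1/2 = 1/4.

1/4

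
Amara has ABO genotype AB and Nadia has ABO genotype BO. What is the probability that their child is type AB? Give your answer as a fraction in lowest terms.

ABO cross AB × BO → offspring phenotypes: 1/4 A, 1/2 B, 1/4 AB.
So P(type AB) = 1/4.

1/4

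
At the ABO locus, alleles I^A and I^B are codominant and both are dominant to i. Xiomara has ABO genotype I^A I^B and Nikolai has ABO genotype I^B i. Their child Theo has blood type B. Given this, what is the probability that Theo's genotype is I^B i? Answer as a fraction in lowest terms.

Cross I^A I^B × I^B i → 1/4 I^A I^B, 1/4 I^A i, 1/4 I^B I^B, 1/4 I^B i.
Type-B genotypes among offspring: I^B I^B (1/4), I^B i (1/4); total 1/2.
P(I^B i | type B) = (1/4) / (1/2) = 1/2.

1/2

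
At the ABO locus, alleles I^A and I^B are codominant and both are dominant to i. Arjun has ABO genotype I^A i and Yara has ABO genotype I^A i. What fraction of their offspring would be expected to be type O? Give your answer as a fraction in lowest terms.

ABO cross I^A i × I^A i → offspring phenotypes: 1/4 O, 3/4 A.
So P(type O) = 1/4.

1/4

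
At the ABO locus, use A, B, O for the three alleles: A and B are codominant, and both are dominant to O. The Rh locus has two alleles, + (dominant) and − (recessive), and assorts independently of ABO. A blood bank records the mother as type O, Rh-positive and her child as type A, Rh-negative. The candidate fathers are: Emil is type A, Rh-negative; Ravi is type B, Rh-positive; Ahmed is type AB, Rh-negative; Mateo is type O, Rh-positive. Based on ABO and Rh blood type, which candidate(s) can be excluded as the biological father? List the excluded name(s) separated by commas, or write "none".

Ravi, Mateo

A candidate is excluded only if no genotype consistent with his phenotype could produce a type A, Rh-negative child with a type O, Rh-positive mother.
Ravi (type B, Rh+): no genotype consistent with that phenotype can produce a type-A Rh- child with a type-O mother.
Mateo (type O, Rh+): no genotype consistent with that phenotype can produce a type-A Rh- child with a type-O mother.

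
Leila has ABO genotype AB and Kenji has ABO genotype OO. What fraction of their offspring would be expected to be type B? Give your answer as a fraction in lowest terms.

1/2

ABO cross AB × OO → offspring phenotypes: 1/2 A, 1/2 B.
So P(type B) = 1/2.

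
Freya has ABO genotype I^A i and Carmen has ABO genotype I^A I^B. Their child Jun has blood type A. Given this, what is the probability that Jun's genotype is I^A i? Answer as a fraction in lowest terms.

1/2

Cross I^A i × I^A I^B → 1/4 I^A I^A, 1/4 I^A I^B, 1/4 I^A i, 1/4 I^B i.
Type-A genotypes among offspring: I^A I^A (1/4), I^A i (1/4); total 1/2.
P(I^A i | type A) = (1/4) / (1/2) = 1/2.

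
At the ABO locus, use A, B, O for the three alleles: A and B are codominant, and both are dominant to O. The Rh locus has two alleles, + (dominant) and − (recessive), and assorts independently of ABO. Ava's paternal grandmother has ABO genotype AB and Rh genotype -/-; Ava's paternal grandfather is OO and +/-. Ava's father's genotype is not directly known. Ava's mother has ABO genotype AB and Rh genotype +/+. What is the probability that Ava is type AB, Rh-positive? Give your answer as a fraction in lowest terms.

Ava's father's ABO genotype from AB × OO: 1/2 AO, 1/2 BO.
Crossing each possibility with the mother AB and summing P(type AB): 1/2·1/4 + 1/2·1/4 = 1/4.
Similarly for Rh via the father's Rh distribution: P(Rh+) = 1.
Independent loci: 1/4 × 1 = 1/4.

1/4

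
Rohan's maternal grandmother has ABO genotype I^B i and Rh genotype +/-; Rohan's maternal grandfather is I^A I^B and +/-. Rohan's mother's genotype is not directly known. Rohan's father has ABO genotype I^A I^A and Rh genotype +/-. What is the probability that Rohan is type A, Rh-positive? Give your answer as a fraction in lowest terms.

Rohan's mother's ABO genotype from I^B i × I^A I^B: 1/4 I^A I^B, 1/4 I^A i, 1/4 I^B I^B, 1/4 I^B i.
Crossing each possibility with the father I^A I^A and summing P(type A): 1/4·1/2 + 1/4·1 + 1/4·0 + 1/4·1/2 = 1/2.
Similarly for Rh via the mother's Rh distribution: P(Rh+) = 3/4.
Independent loci: 1/2 × 3/4 = 3/8.

3/8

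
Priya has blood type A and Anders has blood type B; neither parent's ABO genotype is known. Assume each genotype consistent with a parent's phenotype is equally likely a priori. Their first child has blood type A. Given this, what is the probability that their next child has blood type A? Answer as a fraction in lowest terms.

Possible genotypes: Priya ∈ {AA, AO}; Anders ∈ {BB, BO}.
Weight each parental genotype pair by prior × P(type-A child):
  AA × BO: posterior weight 2/3; P(next child type A) = 1/2.
  AO × BO: posterior weight 1/3; P(next child type A) = 1/4.
Weighted sum = 5/12.

5/12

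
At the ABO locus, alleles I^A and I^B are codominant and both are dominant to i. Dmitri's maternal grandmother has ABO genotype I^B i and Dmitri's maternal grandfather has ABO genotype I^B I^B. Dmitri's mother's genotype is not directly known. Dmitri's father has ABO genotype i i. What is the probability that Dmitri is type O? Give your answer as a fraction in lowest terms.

1/4

Dmitri's mother's ABO genotype from I^B i × I^B I^B: 1/2 I^B I^B, 1/2 I^B i.
Crossing each possibility with the father i i and summing P(type O): 1/2·0 + 1/2·1/2 = 1/4.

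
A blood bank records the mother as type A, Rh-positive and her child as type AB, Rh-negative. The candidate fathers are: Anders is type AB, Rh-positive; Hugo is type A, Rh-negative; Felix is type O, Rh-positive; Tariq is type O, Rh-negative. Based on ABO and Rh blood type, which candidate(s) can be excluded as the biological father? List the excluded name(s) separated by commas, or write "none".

Hugo, Felix, Tariq

A candidate is excluded only if no genotype consistent with his phenotype could produce a type AB, Rh-negative child with a type A, Rh-positive mother.
Hugo (type A, Rh-): no genotype consistent with that phenotype can produce a type-AB Rh- child with a type-A mother.
Felix (type O, Rh+): no genotype consistent with that phenotype can produce a type-AB Rh- child with a type-A mother.
Tariq (type O, Rh-): no genotype consistent with that phenotype can produce a type-AB Rh- child with a type-A mother.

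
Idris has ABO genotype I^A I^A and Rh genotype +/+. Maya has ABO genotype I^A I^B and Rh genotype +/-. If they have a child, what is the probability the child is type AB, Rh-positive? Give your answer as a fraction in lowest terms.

ABO cross I^A I^A × I^A I^B → offspring phenotypes: 1/2 A, 1/2 AB.
Rh cross +/+ × +/- → 1 Rh+.
Independent loci: P(type AB, Rh-positive) = 1/2 × 1 = 1/2.

1/2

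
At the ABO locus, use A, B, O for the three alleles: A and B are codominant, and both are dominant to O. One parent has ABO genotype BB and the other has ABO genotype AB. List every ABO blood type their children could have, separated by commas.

B, AB

Gametes from BB × AB give offspring ABO genotypes AB, BB, i.e. phenotypes B, AB.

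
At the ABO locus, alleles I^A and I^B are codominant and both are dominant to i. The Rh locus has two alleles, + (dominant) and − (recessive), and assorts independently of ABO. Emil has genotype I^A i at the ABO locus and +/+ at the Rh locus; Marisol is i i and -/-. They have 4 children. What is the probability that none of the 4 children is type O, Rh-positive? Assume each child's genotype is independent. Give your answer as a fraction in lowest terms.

1/16

ABO cross I^A i × i i → 1/2 O, 1/2 A.
Rh cross +/+ × -/- → 1 Rh+; so P(type O, Rh-positive) = 1/2 × 1 = 1/2 per child.
P(not type O, Rh-positive) = 1/2 for one child; (1/2)^4 = 1/16.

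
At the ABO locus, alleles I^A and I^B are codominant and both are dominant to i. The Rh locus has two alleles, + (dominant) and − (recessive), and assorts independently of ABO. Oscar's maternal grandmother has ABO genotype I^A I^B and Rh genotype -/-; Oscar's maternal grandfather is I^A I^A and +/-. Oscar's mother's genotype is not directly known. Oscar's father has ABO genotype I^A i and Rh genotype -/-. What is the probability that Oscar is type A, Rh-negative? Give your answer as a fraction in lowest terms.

Oscar's mother's ABO genotype from I^A I^B × I^A I^A: 1/2 I^A I^A, 1/2 I^A I^B.
Crossing each possibility with the father I^A i and summing P(type A): 1/2·1 + 1/2·1/2 = 3/4.
Similarly for Rh via the mother's Rh distribution: P(Rh-) = 3/4.
Independent loci: 3/4 × 3/4 = 9/16.

9/16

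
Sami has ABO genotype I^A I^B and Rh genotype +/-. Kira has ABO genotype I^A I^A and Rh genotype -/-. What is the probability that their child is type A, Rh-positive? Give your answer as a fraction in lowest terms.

ABO cross I^A I^B × I^A I^A → offspring phenotypes: 1/2 A, 1/2 AB.
Rh cross +/- × -/- → 1/2 Rh+, 1/2 Rh-.
Independent loci: P(type A, Rh-positive) = 1/2 × 1/2 = 1/4.

1/4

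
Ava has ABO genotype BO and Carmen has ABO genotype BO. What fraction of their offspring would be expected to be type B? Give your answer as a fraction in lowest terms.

3/4

ABO cross BO × BO → offspring phenotypes: 1/4 O, 3/4 B.
So P(type B) = 3/4.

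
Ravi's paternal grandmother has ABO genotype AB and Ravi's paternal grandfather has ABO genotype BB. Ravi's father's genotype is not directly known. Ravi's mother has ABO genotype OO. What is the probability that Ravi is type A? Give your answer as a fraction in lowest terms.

1/4

Ravi's father's ABO genotype from AB × BB: 1/2 AB, 1/2 BB.
Crossing each possibility with the mother OO and summing P(type A): 1/2·1/2 + 1/2·0 = 1/4.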